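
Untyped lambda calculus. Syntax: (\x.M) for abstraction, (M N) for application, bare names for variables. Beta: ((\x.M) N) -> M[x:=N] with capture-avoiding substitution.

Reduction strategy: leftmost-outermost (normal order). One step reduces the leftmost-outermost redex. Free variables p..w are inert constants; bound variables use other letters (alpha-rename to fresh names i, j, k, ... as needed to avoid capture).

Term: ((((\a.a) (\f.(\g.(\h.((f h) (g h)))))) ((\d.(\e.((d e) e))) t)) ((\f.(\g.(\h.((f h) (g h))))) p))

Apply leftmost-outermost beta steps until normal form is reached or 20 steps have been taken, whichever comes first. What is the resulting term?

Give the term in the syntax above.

Step 0: ((((\a.a) (\f.(\g.(\h.((f h) (g h)))))) ((\d.(\e.((d e) e))) t)) ((\f.(\g.(\h.((f h) (g h))))) p))
Step 1: (((\f.(\g.(\h.((f h) (g h))))) ((\d.(\e.((d e) e))) t)) ((\f.(\g.(\h.((f h) (g h))))) p))
Step 2: ((\g.(\h.((((\d.(\e.((d e) e))) t) h) (g h)))) ((\f.(\g.(\h.((f h) (g h))))) p))
Step 3: (\h.((((\d.(\e.((d e) e))) t) h) (((\f.(\g.(\h.((f h) (g h))))) p) h)))
Step 4: (\h.(((\e.((t e) e)) h) (((\f.(\g.(\h.((f h) (g h))))) p) h)))
Step 5: (\h.(((t h) h) (((\f.(\g.(\h.((f h) (g h))))) p) h)))
Step 6: (\h.(((t h) h) ((\g.(\h.((p h) (g h)))) h)))
Step 7: (\h.(((t h) h) (\i.((p i) (h i)))))

Answer: (\h.(((t h) h) (\i.((p i) (h i)))))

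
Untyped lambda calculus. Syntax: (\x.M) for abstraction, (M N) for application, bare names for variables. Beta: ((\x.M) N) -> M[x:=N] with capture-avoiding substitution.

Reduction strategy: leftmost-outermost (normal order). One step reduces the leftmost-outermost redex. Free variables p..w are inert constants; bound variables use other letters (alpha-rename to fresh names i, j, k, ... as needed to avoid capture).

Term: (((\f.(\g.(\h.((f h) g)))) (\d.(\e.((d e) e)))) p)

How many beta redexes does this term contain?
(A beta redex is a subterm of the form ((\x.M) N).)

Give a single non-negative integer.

Answer: 1

Derivation:
Term: (((\f.(\g.(\h.((f h) g)))) (\d.(\e.((d e) e)))) p)
  Redex: ((\f.(\g.(\h.((f h) g)))) (\d.(\e.((d e) e))))
Total redexes: 1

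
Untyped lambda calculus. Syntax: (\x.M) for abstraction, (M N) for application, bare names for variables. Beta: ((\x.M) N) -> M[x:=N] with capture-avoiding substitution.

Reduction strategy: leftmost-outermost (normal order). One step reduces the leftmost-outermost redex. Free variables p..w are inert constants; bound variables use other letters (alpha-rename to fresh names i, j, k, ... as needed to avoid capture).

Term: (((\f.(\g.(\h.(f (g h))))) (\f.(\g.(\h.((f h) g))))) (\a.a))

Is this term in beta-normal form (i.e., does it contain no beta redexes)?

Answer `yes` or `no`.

Answer: no

Derivation:
Term: (((\f.(\g.(\h.(f (g h))))) (\f.(\g.(\h.((f h) g))))) (\a.a))
Found 1 beta redex(es).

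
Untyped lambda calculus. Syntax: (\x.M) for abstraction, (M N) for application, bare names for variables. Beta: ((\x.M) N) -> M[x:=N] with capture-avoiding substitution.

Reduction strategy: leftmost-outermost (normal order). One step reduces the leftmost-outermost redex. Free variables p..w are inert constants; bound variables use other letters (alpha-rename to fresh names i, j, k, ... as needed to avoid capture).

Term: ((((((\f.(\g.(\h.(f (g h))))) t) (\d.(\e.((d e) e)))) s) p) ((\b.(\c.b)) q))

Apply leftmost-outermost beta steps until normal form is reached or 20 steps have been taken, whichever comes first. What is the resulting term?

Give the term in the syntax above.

Step 0: ((((((\f.(\g.(\h.(f (g h))))) t) (\d.(\e.((d e) e)))) s) p) ((\b.(\c.b)) q))
Step 1: (((((\g.(\h.(t (g h)))) (\d.(\e.((d e) e)))) s) p) ((\b.(\c.b)) q))
Step 2: ((((\h.(t ((\d.(\e.((d e) e))) h))) s) p) ((\b.(\c.b)) q))
Step 3: (((t ((\d.(\e.((d e) e))) s)) p) ((\b.(\c.b)) q))
Step 4: (((t (\e.((s e) e))) p) ((\b.(\c.b)) q))
Step 5: (((t (\e.((s e) e))) p) (\c.q))

Answer: (((t (\e.((s e) e))) p) (\c.q))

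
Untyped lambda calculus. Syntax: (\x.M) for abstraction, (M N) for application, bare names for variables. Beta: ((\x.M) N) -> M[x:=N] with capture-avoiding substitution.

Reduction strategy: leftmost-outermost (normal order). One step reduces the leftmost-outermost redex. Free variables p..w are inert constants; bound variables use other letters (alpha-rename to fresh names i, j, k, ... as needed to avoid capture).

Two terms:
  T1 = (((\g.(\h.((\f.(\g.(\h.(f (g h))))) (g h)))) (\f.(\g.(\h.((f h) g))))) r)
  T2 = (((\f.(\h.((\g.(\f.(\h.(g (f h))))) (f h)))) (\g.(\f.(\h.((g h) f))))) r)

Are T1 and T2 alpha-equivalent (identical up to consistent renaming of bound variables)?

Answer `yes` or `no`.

Term 1: (((\g.(\h.((\f.(\g.(\h.(f (g h))))) (g h)))) (\f.(\g.(\h.((f h) g))))) r)
Term 2: (((\f.(\h.((\g.(\f.(\h.(g (f h))))) (f h)))) (\g.(\f.(\h.((g h) f))))) r)
Alpha-equivalence: compare structure up to binder renaming.
Result: True

Answer: yes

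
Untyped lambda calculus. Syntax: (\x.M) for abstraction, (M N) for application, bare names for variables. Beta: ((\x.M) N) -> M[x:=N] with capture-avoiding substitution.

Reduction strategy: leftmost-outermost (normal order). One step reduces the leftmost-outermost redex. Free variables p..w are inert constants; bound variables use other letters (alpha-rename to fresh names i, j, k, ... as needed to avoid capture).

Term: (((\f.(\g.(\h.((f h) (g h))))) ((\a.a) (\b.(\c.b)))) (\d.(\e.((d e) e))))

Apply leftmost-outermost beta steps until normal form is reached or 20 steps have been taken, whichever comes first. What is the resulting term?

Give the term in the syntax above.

Step 0: (((\f.(\g.(\h.((f h) (g h))))) ((\a.a) (\b.(\c.b)))) (\d.(\e.((d e) e))))
Step 1: ((\g.(\h.((((\a.a) (\b.(\c.b))) h) (g h)))) (\d.(\e.((d e) e))))
Step 2: (\h.((((\a.a) (\b.(\c.b))) h) ((\d.(\e.((d e) e))) h)))
Step 3: (\h.(((\b.(\c.b)) h) ((\d.(\e.((d e) e))) h)))
Step 4: (\h.((\c.h) ((\d.(\e.((d e) e))) h)))
Step 5: (\h.h)

Answer: (\h.h)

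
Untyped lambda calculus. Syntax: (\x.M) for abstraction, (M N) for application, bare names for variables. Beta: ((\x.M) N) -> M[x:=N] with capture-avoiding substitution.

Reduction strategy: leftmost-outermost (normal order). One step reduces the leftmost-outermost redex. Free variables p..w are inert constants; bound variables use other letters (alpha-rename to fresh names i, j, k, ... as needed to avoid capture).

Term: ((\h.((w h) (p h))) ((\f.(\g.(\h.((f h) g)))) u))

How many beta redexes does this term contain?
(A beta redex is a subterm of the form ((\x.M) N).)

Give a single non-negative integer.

Answer: 2

Derivation:
Term: ((\h.((w h) (p h))) ((\f.(\g.(\h.((f h) g)))) u))
  Redex: ((\h.((w h) (p h))) ((\f.(\g.(\h.((f h) g)))) u))
  Redex: ((\f.(\g.(\h.((f h) g)))) u)
Total redexes: 2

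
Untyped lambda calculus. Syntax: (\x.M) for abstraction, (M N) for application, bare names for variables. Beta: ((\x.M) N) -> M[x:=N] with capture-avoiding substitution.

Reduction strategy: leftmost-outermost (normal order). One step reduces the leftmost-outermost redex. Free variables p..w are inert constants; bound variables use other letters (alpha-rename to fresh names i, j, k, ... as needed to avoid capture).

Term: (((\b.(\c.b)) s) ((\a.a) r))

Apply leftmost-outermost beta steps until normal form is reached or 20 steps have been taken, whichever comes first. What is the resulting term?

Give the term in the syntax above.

Answer: s

Derivation:
Step 0: (((\b.(\c.b)) s) ((\a.a) r))
Step 1: ((\c.s) ((\a.a) r))
Step 2: s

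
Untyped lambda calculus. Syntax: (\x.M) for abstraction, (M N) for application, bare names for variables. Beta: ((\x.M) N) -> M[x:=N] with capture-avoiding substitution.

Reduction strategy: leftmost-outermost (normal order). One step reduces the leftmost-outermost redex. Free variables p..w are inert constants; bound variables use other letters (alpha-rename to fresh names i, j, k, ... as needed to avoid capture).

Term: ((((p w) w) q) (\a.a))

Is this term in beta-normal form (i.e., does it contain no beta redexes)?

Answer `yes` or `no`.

Answer: yes

Derivation:
Term: ((((p w) w) q) (\a.a))
No beta redexes found.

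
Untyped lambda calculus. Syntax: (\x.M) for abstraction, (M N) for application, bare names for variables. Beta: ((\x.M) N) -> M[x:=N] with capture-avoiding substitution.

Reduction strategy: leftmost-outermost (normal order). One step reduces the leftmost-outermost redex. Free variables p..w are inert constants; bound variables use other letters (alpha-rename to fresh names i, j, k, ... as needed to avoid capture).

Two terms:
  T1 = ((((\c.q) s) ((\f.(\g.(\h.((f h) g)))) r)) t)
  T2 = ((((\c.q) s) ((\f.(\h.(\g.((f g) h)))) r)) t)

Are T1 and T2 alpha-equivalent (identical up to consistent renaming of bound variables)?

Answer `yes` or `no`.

Answer: yes

Derivation:
Term 1: ((((\c.q) s) ((\f.(\g.(\h.((f h) g)))) r)) t)
Term 2: ((((\c.q) s) ((\f.(\h.(\g.((f g) h)))) r)) t)
Alpha-equivalence: compare structure up to binder renaming.
Result: True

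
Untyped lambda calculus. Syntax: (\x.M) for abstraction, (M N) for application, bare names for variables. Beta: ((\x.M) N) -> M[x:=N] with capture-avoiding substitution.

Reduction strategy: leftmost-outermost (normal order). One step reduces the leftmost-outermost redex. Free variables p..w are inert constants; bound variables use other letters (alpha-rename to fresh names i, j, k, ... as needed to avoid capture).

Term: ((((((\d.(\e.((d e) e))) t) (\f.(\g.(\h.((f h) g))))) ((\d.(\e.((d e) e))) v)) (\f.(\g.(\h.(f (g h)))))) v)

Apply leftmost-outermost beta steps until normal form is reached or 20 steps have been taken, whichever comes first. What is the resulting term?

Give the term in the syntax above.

Answer: (((((t (\f.(\g.(\h.((f h) g))))) (\f.(\g.(\h.((f h) g))))) (\e.((v e) e))) (\f.(\g.(\h.(f (g h)))))) v)

Derivation:
Step 0: ((((((\d.(\e.((d e) e))) t) (\f.(\g.(\h.((f h) g))))) ((\d.(\e.((d e) e))) v)) (\f.(\g.(\h.(f (g h)))))) v)
Step 1: (((((\e.((t e) e)) (\f.(\g.(\h.((f h) g))))) ((\d.(\e.((d e) e))) v)) (\f.(\g.(\h.(f (g h)))))) v)
Step 2: (((((t (\f.(\g.(\h.((f h) g))))) (\f.(\g.(\h.((f h) g))))) ((\d.(\e.((d e) e))) v)) (\f.(\g.(\h.(f (g h)))))) v)
Step 3: (((((t (\f.(\g.(\h.((f h) g))))) (\f.(\g.(\h.((f h) g))))) (\e.((v e) e))) (\f.(\g.(\h.(f (g h)))))) v)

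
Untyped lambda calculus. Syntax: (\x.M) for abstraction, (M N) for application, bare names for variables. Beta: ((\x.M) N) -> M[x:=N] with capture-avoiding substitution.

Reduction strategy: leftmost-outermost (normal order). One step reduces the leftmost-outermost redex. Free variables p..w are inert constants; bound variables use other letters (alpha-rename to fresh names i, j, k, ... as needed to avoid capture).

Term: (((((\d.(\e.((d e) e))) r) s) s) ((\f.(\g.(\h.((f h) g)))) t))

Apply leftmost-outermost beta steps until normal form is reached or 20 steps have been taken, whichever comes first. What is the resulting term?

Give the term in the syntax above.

Answer: ((((r s) s) s) (\g.(\h.((t h) g))))

Derivation:
Step 0: (((((\d.(\e.((d e) e))) r) s) s) ((\f.(\g.(\h.((f h) g)))) t))
Step 1: ((((\e.((r e) e)) s) s) ((\f.(\g.(\h.((f h) g)))) t))
Step 2: ((((r s) s) s) ((\f.(\g.(\h.((f h) g)))) t))
Step 3: ((((r s) s) s) (\g.(\h.((t h) g))))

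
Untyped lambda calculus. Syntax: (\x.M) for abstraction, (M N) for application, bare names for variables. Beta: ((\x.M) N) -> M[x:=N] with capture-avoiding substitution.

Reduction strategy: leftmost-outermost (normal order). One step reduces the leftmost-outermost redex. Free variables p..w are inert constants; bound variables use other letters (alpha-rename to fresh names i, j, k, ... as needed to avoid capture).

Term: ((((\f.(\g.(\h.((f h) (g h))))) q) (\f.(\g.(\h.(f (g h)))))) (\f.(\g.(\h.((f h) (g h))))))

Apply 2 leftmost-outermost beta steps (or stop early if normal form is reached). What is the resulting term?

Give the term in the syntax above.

Answer: ((\h.((q h) ((\f.(\g.(\h.(f (g h))))) h))) (\f.(\g.(\h.((f h) (g h))))))

Derivation:
Step 0: ((((\f.(\g.(\h.((f h) (g h))))) q) (\f.(\g.(\h.(f (g h)))))) (\f.(\g.(\h.((f h) (g h))))))
Step 1: (((\g.(\h.((q h) (g h)))) (\f.(\g.(\h.(f (g h)))))) (\f.(\g.(\h.((f h) (g h))))))
Step 2: ((\h.((q h) ((\f.(\g.(\h.(f (g h))))) h))) (\f.(\g.(\h.((f h) (g h))))))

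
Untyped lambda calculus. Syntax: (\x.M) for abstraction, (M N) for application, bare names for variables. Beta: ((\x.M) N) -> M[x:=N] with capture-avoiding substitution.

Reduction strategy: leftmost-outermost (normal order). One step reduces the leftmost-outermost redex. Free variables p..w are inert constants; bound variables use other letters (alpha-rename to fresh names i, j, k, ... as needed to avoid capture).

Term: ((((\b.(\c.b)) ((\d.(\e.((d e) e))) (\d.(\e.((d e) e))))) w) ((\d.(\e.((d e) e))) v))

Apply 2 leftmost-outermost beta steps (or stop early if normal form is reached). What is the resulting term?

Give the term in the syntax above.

Step 0: ((((\b.(\c.b)) ((\d.(\e.((d e) e))) (\d.(\e.((d e) e))))) w) ((\d.(\e.((d e) e))) v))
Step 1: (((\c.((\d.(\e.((d e) e))) (\d.(\e.((d e) e))))) w) ((\d.(\e.((d e) e))) v))
Step 2: (((\d.(\e.((d e) e))) (\d.(\e.((d e) e)))) ((\d.(\e.((d e) e))) v))

Answer: (((\d.(\e.((d e) e))) (\d.(\e.((d e) e)))) ((\d.(\e.((d e) e))) v))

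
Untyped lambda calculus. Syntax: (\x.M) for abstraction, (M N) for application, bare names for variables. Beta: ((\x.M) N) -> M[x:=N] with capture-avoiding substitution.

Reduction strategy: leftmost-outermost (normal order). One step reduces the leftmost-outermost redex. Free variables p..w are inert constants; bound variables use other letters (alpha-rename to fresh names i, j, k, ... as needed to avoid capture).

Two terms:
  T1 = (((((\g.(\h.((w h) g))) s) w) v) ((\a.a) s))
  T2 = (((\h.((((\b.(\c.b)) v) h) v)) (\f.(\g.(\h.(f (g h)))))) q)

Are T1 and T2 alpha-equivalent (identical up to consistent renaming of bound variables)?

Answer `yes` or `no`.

Answer: no

Derivation:
Term 1: (((((\g.(\h.((w h) g))) s) w) v) ((\a.a) s))
Term 2: (((\h.((((\b.(\c.b)) v) h) v)) (\f.(\g.(\h.(f (g h)))))) q)
Alpha-equivalence: compare structure up to binder renaming.
Result: False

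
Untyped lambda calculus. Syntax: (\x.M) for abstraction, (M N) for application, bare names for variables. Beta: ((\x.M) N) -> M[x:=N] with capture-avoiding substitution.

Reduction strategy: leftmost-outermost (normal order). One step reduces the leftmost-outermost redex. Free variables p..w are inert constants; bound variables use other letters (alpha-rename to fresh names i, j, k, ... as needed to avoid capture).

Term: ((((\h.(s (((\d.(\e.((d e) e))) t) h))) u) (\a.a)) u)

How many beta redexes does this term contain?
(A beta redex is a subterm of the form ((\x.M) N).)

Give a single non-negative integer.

Answer: 2

Derivation:
Term: ((((\h.(s (((\d.(\e.((d e) e))) t) h))) u) (\a.a)) u)
  Redex: ((\h.(s (((\d.(\e.((d e) e))) t) h))) u)
  Redex: ((\d.(\e.((d e) e))) t)
Total redexes: 2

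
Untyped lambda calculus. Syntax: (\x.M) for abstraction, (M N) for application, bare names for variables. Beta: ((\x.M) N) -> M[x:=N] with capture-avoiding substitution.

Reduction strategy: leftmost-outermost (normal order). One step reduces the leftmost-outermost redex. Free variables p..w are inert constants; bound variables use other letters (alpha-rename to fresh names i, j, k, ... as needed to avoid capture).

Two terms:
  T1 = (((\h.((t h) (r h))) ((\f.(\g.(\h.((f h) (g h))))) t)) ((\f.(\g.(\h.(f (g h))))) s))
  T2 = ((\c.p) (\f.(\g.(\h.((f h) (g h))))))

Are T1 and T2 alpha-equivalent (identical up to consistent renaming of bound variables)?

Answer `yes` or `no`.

Answer: no

Derivation:
Term 1: (((\h.((t h) (r h))) ((\f.(\g.(\h.((f h) (g h))))) t)) ((\f.(\g.(\h.(f (g h))))) s))
Term 2: ((\c.p) (\f.(\g.(\h.((f h) (g h))))))
Alpha-equivalence: compare structure up to binder renaming.
Result: False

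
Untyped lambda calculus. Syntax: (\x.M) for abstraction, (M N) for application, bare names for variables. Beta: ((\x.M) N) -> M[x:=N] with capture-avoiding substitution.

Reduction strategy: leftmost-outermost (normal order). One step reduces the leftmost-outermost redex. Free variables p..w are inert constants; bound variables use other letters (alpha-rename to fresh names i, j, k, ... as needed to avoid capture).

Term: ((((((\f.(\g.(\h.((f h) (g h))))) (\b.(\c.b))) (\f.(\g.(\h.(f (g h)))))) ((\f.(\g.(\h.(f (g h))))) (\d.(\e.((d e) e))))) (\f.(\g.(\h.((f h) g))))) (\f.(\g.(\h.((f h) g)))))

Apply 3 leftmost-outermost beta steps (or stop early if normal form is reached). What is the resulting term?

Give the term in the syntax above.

Answer: (((((\b.(\c.b)) ((\f.(\g.(\h.(f (g h))))) (\d.(\e.((d e) e))))) ((\f.(\g.(\h.(f (g h))))) ((\f.(\g.(\h.(f (g h))))) (\d.(\e.((d e) e)))))) (\f.(\g.(\h.((f h) g))))) (\f.(\g.(\h.((f h) g)))))

Derivation:
Step 0: ((((((\f.(\g.(\h.((f h) (g h))))) (\b.(\c.b))) (\f.(\g.(\h.(f (g h)))))) ((\f.(\g.(\h.(f (g h))))) (\d.(\e.((d e) e))))) (\f.(\g.(\h.((f h) g))))) (\f.(\g.(\h.((f h) g)))))
Step 1: (((((\g.(\h.(((\b.(\c.b)) h) (g h)))) (\f.(\g.(\h.(f (g h)))))) ((\f.(\g.(\h.(f (g h))))) (\d.(\e.((d e) e))))) (\f.(\g.(\h.((f h) g))))) (\f.(\g.(\h.((f h) g)))))
Step 2: ((((\h.(((\b.(\c.b)) h) ((\f.(\g.(\h.(f (g h))))) h))) ((\f.(\g.(\h.(f (g h))))) (\d.(\e.((d e) e))))) (\f.(\g.(\h.((f h) g))))) (\f.(\g.(\h.((f h) g)))))
Step 3: (((((\b.(\c.b)) ((\f.(\g.(\h.(f (g h))))) (\d.(\e.((d e) e))))) ((\f.(\g.(\h.(f (g h))))) ((\f.(\g.(\h.(f (g h))))) (\d.(\e.((d e) e)))))) (\f.(\g.(\h.((f h) g))))) (\f.(\g.(\h.((f h) g)))))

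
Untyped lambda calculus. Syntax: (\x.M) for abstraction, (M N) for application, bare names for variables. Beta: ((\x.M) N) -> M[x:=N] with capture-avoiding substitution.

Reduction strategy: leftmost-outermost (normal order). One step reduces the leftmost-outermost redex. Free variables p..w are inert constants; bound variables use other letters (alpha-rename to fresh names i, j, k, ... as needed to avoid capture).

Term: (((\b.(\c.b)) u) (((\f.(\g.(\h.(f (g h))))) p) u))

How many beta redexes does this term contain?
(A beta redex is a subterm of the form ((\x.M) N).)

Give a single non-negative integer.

Term: (((\b.(\c.b)) u) (((\f.(\g.(\h.(f (g h))))) p) u))
  Redex: ((\b.(\c.b)) u)
  Redex: ((\f.(\g.(\h.(f (g h))))) p)
Total redexes: 2

Answer: 2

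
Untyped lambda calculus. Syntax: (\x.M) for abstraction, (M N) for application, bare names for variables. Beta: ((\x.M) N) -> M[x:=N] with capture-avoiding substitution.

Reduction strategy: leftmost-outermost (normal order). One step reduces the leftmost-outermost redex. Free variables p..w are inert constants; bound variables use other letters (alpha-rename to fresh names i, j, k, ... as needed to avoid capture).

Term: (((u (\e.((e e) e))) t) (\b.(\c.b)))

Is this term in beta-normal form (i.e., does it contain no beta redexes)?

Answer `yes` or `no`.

Term: (((u (\e.((e e) e))) t) (\b.(\c.b)))
No beta redexes found.

Answer: yes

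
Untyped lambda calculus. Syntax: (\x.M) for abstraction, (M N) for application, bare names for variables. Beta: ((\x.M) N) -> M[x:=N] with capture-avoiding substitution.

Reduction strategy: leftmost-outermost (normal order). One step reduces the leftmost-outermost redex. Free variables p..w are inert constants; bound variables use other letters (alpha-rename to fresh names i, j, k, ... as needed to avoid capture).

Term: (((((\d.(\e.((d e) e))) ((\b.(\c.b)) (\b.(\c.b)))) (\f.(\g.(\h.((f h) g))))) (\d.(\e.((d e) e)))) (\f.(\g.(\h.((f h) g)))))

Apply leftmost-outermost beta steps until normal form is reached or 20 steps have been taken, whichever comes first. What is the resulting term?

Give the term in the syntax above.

Answer: (\g.(\h.(\i.((h i) g))))

Derivation:
Step 0: (((((\d.(\e.((d e) e))) ((\b.(\c.b)) (\b.(\c.b)))) (\f.(\g.(\h.((f h) g))))) (\d.(\e.((d e) e)))) (\f.(\g.(\h.((f h) g)))))
Step 1: ((((\e.((((\b.(\c.b)) (\b.(\c.b))) e) e)) (\f.(\g.(\h.((f h) g))))) (\d.(\e.((d e) e)))) (\f.(\g.(\h.((f h) g)))))
Step 2: ((((((\b.(\c.b)) (\b.(\c.b))) (\f.(\g.(\h.((f h) g))))) (\f.(\g.(\h.((f h) g))))) (\d.(\e.((d e) e)))) (\f.(\g.(\h.((f h) g)))))
Step 3: (((((\c.(\b.(\c.b))) (\f.(\g.(\h.((f h) g))))) (\f.(\g.(\h.((f h) g))))) (\d.(\e.((d e) e)))) (\f.(\g.(\h.((f h) g)))))
Step 4: ((((\b.(\c.b)) (\f.(\g.(\h.((f h) g))))) (\d.(\e.((d e) e)))) (\f.(\g.(\h.((f h) g)))))
Step 5: (((\c.(\f.(\g.(\h.((f h) g))))) (\d.(\e.((d e) e)))) (\f.(\g.(\h.((f h) g)))))
Step 6: ((\f.(\g.(\h.((f h) g)))) (\f.(\g.(\h.((f h) g)))))
Step 7: (\g.(\h.(((\f.(\g.(\h.((f h) g)))) h) g)))
Step 8: (\g.(\h.((\g.(\i.((h i) g))) g)))
Step 9: (\g.(\h.(\i.((h i) g))))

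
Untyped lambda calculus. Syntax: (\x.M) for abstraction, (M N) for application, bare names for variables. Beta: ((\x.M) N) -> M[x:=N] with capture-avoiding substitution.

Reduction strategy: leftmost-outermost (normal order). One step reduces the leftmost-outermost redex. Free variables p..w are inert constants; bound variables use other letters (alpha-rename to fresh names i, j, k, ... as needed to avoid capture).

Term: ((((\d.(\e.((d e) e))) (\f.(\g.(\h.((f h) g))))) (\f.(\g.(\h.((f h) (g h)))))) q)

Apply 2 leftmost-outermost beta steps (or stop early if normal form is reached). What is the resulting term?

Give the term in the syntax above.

Answer: ((((\f.(\g.(\h.((f h) g)))) (\f.(\g.(\h.((f h) (g h)))))) (\f.(\g.(\h.((f h) (g h)))))) q)

Derivation:
Step 0: ((((\d.(\e.((d e) e))) (\f.(\g.(\h.((f h) g))))) (\f.(\g.(\h.((f h) (g h)))))) q)
Step 1: (((\e.(((\f.(\g.(\h.((f h) g)))) e) e)) (\f.(\g.(\h.((f h) (g h)))))) q)
Step 2: ((((\f.(\g.(\h.((f h) g)))) (\f.(\g.(\h.((f h) (g h)))))) (\f.(\g.(\h.((f h) (g h)))))) q)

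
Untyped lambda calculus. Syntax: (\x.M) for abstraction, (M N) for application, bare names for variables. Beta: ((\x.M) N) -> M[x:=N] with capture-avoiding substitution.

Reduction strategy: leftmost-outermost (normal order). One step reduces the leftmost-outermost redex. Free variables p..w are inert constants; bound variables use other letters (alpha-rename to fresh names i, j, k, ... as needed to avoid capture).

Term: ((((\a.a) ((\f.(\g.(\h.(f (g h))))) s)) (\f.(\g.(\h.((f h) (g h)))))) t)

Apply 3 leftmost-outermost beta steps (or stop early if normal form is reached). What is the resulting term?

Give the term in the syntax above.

Answer: ((\h.(s ((\f.(\g.(\h.((f h) (g h))))) h))) t)

Derivation:
Step 0: ((((\a.a) ((\f.(\g.(\h.(f (g h))))) s)) (\f.(\g.(\h.((f h) (g h)))))) t)
Step 1: ((((\f.(\g.(\h.(f (g h))))) s) (\f.(\g.(\h.((f h) (g h)))))) t)
Step 2: (((\g.(\h.(s (g h)))) (\f.(\g.(\h.((f h) (g h)))))) t)
Step 3: ((\h.(s ((\f.(\g.(\h.((f h) (g h))))) h))) t)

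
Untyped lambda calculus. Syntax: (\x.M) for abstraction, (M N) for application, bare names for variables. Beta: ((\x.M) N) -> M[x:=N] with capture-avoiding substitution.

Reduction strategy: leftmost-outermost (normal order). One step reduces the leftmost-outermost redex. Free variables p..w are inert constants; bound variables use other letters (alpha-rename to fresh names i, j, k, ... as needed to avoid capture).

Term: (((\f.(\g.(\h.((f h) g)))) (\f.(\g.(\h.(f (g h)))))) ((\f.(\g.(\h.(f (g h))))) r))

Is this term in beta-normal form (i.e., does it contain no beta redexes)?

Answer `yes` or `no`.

Answer: no

Derivation:
Term: (((\f.(\g.(\h.((f h) g)))) (\f.(\g.(\h.(f (g h)))))) ((\f.(\g.(\h.(f (g h))))) r))
Found 2 beta redex(es).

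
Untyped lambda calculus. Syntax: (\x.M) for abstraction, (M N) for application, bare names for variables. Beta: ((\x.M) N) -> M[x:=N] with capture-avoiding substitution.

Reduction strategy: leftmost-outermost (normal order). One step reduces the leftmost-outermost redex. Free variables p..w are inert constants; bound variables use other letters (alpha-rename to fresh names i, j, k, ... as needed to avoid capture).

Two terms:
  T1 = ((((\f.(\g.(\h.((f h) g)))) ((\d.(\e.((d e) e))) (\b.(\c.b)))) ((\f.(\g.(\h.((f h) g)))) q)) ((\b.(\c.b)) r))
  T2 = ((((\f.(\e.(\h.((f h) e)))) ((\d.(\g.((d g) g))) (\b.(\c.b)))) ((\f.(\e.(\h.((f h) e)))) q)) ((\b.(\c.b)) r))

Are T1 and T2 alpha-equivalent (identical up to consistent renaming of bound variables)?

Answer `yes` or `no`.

Answer: yes

Derivation:
Term 1: ((((\f.(\g.(\h.((f h) g)))) ((\d.(\e.((d e) e))) (\b.(\c.b)))) ((\f.(\g.(\h.((f h) g)))) q)) ((\b.(\c.b)) r))
Term 2: ((((\f.(\e.(\h.((f h) e)))) ((\d.(\g.((d g) g))) (\b.(\c.b)))) ((\f.(\e.(\h.((f h) e)))) q)) ((\b.(\c.b)) r))
Alpha-equivalence: compare structure up to binder renaming.
Result: True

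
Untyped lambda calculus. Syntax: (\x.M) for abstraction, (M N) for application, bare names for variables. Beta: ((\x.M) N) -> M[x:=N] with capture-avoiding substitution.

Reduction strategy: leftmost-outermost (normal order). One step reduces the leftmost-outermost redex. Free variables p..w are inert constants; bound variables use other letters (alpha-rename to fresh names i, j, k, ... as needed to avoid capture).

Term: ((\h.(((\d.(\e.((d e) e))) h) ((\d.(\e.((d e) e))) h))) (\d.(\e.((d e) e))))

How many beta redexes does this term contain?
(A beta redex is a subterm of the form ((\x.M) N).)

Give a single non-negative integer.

Answer: 3

Derivation:
Term: ((\h.(((\d.(\e.((d e) e))) h) ((\d.(\e.((d e) e))) h))) (\d.(\e.((d e) e))))
  Redex: ((\h.(((\d.(\e.((d e) e))) h) ((\d.(\e.((d e) e))) h))) (\d.(\e.((d e) e))))
  Redex: ((\d.(\e.((d e) e))) h)
  Redex: ((\d.(\e.((d e) e))) h)
Total redexes: 3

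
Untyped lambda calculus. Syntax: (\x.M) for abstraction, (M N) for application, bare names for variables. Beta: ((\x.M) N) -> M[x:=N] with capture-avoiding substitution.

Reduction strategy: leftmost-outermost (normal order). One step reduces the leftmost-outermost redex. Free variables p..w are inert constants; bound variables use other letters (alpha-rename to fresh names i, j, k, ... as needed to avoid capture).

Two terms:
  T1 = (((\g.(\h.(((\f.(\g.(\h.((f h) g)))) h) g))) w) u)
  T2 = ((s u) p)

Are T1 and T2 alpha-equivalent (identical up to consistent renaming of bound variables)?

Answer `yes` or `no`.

Term 1: (((\g.(\h.(((\f.(\g.(\h.((f h) g)))) h) g))) w) u)
Term 2: ((s u) p)
Alpha-equivalence: compare structure up to binder renaming.
Result: False

Answer: no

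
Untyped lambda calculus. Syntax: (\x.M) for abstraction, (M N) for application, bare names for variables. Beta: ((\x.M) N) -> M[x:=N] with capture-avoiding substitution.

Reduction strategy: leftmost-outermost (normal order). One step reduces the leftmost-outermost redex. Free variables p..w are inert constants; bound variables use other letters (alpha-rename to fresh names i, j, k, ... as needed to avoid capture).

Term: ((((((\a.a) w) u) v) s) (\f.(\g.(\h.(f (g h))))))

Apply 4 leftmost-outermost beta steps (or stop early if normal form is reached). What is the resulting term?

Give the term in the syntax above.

Step 0: ((((((\a.a) w) u) v) s) (\f.(\g.(\h.(f (g h))))))
Step 1: ((((w u) v) s) (\f.(\g.(\h.(f (g h))))))
Step 2: (normal form reached)

Answer: ((((w u) v) s) (\f.(\g.(\h.(f (g h))))))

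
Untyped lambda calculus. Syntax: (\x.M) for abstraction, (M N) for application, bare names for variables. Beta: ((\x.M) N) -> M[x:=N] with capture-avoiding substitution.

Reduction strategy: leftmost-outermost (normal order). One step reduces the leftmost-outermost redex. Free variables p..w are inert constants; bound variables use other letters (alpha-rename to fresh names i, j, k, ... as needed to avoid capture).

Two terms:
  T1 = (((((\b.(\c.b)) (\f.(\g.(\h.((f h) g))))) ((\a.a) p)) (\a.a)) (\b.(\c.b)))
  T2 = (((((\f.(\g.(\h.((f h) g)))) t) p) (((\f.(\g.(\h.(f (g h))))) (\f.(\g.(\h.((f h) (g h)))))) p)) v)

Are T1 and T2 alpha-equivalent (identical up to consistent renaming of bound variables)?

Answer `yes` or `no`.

Term 1: (((((\b.(\c.b)) (\f.(\g.(\h.((f h) g))))) ((\a.a) p)) (\a.a)) (\b.(\c.b)))
Term 2: (((((\f.(\g.(\h.((f h) g)))) t) p) (((\f.(\g.(\h.(f (g h))))) (\f.(\g.(\h.((f h) (g h)))))) p)) v)
Alpha-equivalence: compare structure up to binder renaming.
Result: False

Answer: no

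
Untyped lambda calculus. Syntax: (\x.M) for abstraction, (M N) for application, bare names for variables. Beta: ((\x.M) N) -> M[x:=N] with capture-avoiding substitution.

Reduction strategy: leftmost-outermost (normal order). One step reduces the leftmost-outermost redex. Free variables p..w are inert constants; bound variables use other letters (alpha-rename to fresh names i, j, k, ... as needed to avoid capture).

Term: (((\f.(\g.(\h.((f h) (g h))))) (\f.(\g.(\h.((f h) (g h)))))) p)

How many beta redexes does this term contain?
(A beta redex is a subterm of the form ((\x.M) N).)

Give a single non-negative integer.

Term: (((\f.(\g.(\h.((f h) (g h))))) (\f.(\g.(\h.((f h) (g h)))))) p)
  Redex: ((\f.(\g.(\h.((f h) (g h))))) (\f.(\g.(\h.((f h) (g h))))))
Total redexes: 1

Answer: 1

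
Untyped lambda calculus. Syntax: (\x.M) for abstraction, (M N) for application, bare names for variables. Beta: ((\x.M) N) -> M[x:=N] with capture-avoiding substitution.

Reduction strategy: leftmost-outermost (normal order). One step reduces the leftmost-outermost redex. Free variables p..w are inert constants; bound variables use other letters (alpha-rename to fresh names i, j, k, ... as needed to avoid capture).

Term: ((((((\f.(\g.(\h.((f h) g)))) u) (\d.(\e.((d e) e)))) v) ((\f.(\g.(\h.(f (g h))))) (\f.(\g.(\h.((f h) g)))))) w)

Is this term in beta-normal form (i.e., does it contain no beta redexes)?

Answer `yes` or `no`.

Answer: no

Derivation:
Term: ((((((\f.(\g.(\h.((f h) g)))) u) (\d.(\e.((d e) e)))) v) ((\f.(\g.(\h.(f (g h))))) (\f.(\g.(\h.((f h) g)))))) w)
Found 2 beta redex(es).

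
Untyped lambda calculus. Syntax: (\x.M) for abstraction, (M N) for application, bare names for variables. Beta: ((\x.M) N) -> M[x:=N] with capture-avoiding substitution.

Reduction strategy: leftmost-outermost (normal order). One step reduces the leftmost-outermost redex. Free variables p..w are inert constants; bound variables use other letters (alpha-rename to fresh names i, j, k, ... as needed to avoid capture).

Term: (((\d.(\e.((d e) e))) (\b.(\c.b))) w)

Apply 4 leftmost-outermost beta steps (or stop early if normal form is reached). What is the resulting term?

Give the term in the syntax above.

Answer: w

Derivation:
Step 0: (((\d.(\e.((d e) e))) (\b.(\c.b))) w)
Step 1: ((\e.(((\b.(\c.b)) e) e)) w)
Step 2: (((\b.(\c.b)) w) w)
Step 3: ((\c.w) w)
Step 4: w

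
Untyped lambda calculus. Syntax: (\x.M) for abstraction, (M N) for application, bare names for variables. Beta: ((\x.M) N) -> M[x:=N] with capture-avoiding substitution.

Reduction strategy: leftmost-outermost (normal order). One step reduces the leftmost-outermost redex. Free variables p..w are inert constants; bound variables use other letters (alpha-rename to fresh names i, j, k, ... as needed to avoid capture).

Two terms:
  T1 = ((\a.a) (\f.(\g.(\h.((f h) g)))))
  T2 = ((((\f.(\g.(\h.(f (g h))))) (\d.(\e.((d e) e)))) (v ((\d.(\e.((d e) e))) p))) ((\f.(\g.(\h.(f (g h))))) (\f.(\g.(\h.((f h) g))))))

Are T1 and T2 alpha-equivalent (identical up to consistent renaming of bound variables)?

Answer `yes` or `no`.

Answer: no

Derivation:
Term 1: ((\a.a) (\f.(\g.(\h.((f h) g)))))
Term 2: ((((\f.(\g.(\h.(f (g h))))) (\d.(\e.((d e) e)))) (v ((\d.(\e.((d e) e))) p))) ((\f.(\g.(\h.(f (g h))))) (\f.(\g.(\h.((f h) g))))))
Alpha-equivalence: compare structure up to binder renaming.
Result: False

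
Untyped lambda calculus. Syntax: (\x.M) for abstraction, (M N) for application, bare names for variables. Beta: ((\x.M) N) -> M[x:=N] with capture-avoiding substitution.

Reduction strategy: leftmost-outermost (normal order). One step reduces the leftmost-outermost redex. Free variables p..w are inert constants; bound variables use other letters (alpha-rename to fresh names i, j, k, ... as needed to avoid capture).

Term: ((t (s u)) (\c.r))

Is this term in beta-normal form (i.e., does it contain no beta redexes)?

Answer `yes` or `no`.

Term: ((t (s u)) (\c.r))
No beta redexes found.

Answer: yes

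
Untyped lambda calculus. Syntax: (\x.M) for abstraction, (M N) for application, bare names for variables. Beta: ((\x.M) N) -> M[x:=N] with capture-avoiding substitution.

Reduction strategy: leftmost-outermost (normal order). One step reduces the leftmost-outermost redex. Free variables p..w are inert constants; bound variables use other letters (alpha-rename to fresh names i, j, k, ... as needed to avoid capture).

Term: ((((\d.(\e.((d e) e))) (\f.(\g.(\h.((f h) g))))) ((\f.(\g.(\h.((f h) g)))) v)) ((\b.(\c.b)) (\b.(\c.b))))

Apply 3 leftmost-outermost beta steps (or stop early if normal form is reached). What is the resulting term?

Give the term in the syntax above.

Step 0: ((((\d.(\e.((d e) e))) (\f.(\g.(\h.((f h) g))))) ((\f.(\g.(\h.((f h) g)))) v)) ((\b.(\c.b)) (\b.(\c.b))))
Step 1: (((\e.(((\f.(\g.(\h.((f h) g)))) e) e)) ((\f.(\g.(\h.((f h) g)))) v)) ((\b.(\c.b)) (\b.(\c.b))))
Step 2: ((((\f.(\g.(\h.((f h) g)))) ((\f.(\g.(\h.((f h) g)))) v)) ((\f.(\g.(\h.((f h) g)))) v)) ((\b.(\c.b)) (\b.(\c.b))))
Step 3: (((\g.(\h.((((\f.(\g.(\h.((f h) g)))) v) h) g))) ((\f.(\g.(\h.((f h) g)))) v)) ((\b.(\c.b)) (\b.(\c.b))))

Answer: (((\g.(\h.((((\f.(\g.(\h.((f h) g)))) v) h) g))) ((\f.(\g.(\h.((f h) g)))) v)) ((\b.(\c.b)) (\b.(\c.b))))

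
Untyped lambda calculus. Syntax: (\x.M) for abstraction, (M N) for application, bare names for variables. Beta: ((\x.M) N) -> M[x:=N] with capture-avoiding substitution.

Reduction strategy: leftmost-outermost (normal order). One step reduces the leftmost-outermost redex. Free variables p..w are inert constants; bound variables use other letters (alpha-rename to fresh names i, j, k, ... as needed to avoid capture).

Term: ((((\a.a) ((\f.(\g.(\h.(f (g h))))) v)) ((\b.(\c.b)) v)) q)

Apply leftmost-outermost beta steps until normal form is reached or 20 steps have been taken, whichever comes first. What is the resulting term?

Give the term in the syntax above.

Answer: (v v)

Derivation:
Step 0: ((((\a.a) ((\f.(\g.(\h.(f (g h))))) v)) ((\b.(\c.b)) v)) q)
Step 1: ((((\f.(\g.(\h.(f (g h))))) v) ((\b.(\c.b)) v)) q)
Step 2: (((\g.(\h.(v (g h)))) ((\b.(\c.b)) v)) q)
Step 3: ((\h.(v (((\b.(\c.b)) v) h))) q)
Step 4: (v (((\b.(\c.b)) v) q))
Step 5: (v ((\c.v) q))
Step 6: (v v)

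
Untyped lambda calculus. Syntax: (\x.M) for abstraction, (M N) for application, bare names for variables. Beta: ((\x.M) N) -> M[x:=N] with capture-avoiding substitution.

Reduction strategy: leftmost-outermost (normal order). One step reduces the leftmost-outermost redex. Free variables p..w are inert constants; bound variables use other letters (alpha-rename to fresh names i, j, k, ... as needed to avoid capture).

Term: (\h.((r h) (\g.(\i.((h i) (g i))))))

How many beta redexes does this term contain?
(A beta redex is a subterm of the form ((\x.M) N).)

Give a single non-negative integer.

Answer: 0

Derivation:
Term: (\h.((r h) (\g.(\i.((h i) (g i))))))
  (no redexes)
Total redexes: 0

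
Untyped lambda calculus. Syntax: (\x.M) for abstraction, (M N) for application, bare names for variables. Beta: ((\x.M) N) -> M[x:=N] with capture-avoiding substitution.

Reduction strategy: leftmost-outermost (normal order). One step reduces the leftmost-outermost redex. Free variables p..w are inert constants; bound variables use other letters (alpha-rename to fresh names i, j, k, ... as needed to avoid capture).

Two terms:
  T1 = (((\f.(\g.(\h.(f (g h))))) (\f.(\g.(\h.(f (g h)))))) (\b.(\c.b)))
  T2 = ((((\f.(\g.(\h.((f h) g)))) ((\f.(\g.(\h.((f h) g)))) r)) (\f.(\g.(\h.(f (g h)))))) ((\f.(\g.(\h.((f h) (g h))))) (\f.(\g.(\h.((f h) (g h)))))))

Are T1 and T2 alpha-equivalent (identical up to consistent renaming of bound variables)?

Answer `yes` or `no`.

Term 1: (((\f.(\g.(\h.(f (g h))))) (\f.(\g.(\h.(f (g h)))))) (\b.(\c.b)))
Term 2: ((((\f.(\g.(\h.((f h) g)))) ((\f.(\g.(\h.((f h) g)))) r)) (\f.(\g.(\h.(f (g h)))))) ((\f.(\g.(\h.((f h) (g h))))) (\f.(\g.(\h.((f h) (g h)))))))
Alpha-equivalence: compare structure up to binder renaming.
Result: False

Answer: no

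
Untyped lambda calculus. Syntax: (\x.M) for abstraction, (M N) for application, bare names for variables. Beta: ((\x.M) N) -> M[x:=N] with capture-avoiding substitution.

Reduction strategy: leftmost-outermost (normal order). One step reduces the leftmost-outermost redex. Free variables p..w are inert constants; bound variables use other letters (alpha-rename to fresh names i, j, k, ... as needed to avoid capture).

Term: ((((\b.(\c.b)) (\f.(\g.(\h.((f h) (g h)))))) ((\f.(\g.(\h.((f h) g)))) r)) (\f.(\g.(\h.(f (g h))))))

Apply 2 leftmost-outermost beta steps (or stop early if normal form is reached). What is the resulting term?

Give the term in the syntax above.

Step 0: ((((\b.(\c.b)) (\f.(\g.(\h.((f h) (g h)))))) ((\f.(\g.(\h.((f h) g)))) r)) (\f.(\g.(\h.(f (g h))))))
Step 1: (((\c.(\f.(\g.(\h.((f h) (g h)))))) ((\f.(\g.(\h.((f h) g)))) r)) (\f.(\g.(\h.(f (g h))))))
Step 2: ((\f.(\g.(\h.((f h) (g h))))) (\f.(\g.(\h.(f (g h))))))

Answer: ((\f.(\g.(\h.((f h) (g h))))) (\f.(\g.(\h.(f (g h))))))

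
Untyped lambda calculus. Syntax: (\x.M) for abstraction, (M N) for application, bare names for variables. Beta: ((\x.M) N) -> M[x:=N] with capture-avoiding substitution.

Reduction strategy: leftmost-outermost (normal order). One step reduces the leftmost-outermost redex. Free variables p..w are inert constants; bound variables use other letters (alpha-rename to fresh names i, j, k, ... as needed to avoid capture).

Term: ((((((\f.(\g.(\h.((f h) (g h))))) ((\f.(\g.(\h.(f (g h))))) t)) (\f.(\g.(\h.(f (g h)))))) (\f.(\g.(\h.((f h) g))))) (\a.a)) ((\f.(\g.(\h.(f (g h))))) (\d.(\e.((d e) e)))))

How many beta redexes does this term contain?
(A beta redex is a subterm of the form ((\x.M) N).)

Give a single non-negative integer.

Answer: 3

Derivation:
Term: ((((((\f.(\g.(\h.((f h) (g h))))) ((\f.(\g.(\h.(f (g h))))) t)) (\f.(\g.(\h.(f (g h)))))) (\f.(\g.(\h.((f h) g))))) (\a.a)) ((\f.(\g.(\h.(f (g h))))) (\d.(\e.((d e) e)))))
  Redex: ((\f.(\g.(\h.((f h) (g h))))) ((\f.(\g.(\h.(f (g h))))) t))
  Redex: ((\f.(\g.(\h.(f (g h))))) t)
  Redex: ((\f.(\g.(\h.(f (g h))))) (\d.(\e.((d e) e))))
Total redexes: 3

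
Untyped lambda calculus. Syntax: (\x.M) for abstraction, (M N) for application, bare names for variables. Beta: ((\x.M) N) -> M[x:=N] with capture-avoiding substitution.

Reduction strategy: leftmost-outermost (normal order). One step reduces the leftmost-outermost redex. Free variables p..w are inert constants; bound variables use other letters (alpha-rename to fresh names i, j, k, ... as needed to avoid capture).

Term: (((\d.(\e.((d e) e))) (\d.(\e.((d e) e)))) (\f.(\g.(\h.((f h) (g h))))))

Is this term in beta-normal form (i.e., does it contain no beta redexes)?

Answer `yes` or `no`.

Answer: no

Derivation:
Term: (((\d.(\e.((d e) e))) (\d.(\e.((d e) e)))) (\f.(\g.(\h.((f h) (g h))))))
Found 1 beta redex(es).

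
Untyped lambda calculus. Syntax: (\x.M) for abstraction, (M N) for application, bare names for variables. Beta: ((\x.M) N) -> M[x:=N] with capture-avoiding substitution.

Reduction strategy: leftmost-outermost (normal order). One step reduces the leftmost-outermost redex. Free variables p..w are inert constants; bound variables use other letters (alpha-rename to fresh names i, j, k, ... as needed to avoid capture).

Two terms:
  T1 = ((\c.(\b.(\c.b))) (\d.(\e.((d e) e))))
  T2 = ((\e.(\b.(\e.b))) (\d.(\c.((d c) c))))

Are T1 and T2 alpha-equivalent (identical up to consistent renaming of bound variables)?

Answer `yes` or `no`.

Answer: yes

Derivation:
Term 1: ((\c.(\b.(\c.b))) (\d.(\e.((d e) e))))
Term 2: ((\e.(\b.(\e.b))) (\d.(\c.((d c) c))))
Alpha-equivalence: compare structure up to binder renaming.
Result: True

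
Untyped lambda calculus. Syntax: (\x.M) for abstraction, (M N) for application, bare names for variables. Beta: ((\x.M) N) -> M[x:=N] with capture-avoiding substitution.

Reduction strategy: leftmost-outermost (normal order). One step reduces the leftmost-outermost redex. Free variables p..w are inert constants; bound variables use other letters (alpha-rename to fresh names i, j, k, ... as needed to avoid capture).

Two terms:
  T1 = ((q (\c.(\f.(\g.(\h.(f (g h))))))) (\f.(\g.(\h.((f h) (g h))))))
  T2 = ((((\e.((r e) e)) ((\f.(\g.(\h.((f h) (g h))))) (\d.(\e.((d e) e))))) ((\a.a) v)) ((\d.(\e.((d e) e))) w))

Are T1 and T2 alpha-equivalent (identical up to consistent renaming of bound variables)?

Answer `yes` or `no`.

Answer: no

Derivation:
Term 1: ((q (\c.(\f.(\g.(\h.(f (g h))))))) (\f.(\g.(\h.((f h) (g h))))))
Term 2: ((((\e.((r e) e)) ((\f.(\g.(\h.((f h) (g h))))) (\d.(\e.((d e) e))))) ((\a.a) v)) ((\d.(\e.((d e) e))) w))
Alpha-equivalence: compare structure up to binder renaming.
Result: False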